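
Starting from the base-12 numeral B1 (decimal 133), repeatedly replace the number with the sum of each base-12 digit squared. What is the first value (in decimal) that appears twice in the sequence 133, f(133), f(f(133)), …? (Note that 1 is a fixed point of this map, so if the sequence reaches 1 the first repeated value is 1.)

104

133 = (11,1)_12 → 11² + 1² = 122
122 = (10,2)_12 → 10² + 2² = 104
104 = (8,8)_12 → 8² + 8² = 128
128 = (10,8)_12 → 10² + 8² = 164
164 = (1,1,8)_12 → 1² + 1² + 8² = 66
66 = (5,6)_12 → 5² + 6² = 61
61 = (5,1)_12 → 5² + 1² = 26
26 = (2,2)_12 → 2² + 2² = 8
8 = (8)_12 → 8² = 64
64 = (5,4)_12 → 5² + 4² = 41
41 = (3,5)_12 → 3² + 5² = 34
34 = (2,10)_12 → 2² + 10² = 104  — 104 already appeared earlier.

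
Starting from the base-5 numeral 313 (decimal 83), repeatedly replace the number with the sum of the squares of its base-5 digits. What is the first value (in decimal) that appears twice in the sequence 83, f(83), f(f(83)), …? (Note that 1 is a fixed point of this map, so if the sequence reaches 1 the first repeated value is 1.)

1

83 = (3,1,3)_5 → 19
19 = (3,4)_5 → 25
25 = (1,0,0)_5 → 1  — reached the fixed point 1.
1 → 1, so 1 is the first repeated value.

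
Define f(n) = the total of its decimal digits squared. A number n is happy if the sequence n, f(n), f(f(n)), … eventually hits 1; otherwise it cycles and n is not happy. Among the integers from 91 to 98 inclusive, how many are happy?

3

91: 91 → 82 → 68 → 100 → 1  — happy
92: 92 → 85 → 89 → 145 → 42 → 20 → 4 → 16 → 37 → 58 → 89  — not happy
93: 93 → 90 → 81 → 65 → 61 → 37 → 58 → 89 → 145 → 42 → 20 → 4 → 16 → 37  — not happy
94: 94 → 97 → 130 → 10 → 1  — happy
95: 95 → 106 → 37 → 58 → 89 → 145 → 42 → 20 → 4 → 16 → 37  — not happy
96: 96 → 117 → 51 → 26 → 40 → 16 → 37 → 58 → 89 → 145 → 42 → 20 → 4 → 16  — not happy
97: 97 → 130 → 10 → 1  — happy
98: 98 → 145 → 42 → 20 → 4 → 16 → 37 → 58 → 89 → 145  — not happy
happy: 91, 94, 97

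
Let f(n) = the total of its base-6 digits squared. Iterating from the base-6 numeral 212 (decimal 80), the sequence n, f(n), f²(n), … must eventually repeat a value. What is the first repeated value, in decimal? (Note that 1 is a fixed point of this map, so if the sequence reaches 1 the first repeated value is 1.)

80 = (2,1,2)_6 → 2² + 1² + 2² = 4 + 1 + 4 = 9
9 = (1,3)_6 → 1² + 3² = 1 + 9 = 10
10 = (1,4)_6 → 1² + 4² = 1 + 16 = 17
17 = (2,5)_6 → 2² + 5² = 4 + 25 = 29
29 = (4,5)_6 → 4² + 5² = 16 + 25 = 41
41 = (1,0,5)_6 → 1² + 0² + 5² = 1 + 0 + 25 = 26
26 = (4,2)_6 → 4² + 2² = 16 + 4 = 20
20 = (3,2)_6 → 3² + 2² = 9 + 4 = 13
13 = (2,1)_6 → 2² + 1² = 4 + 1 = 5
5 = (5)_6 → 5² = 25
25 = (4,1)_6 → 4² + 1² = 16 + 1 = 17  — 17 already appeared earlier.

17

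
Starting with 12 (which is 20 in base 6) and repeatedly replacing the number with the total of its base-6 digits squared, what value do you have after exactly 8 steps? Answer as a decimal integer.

29

12 = (2,0)_6 → 2² + 0² = 4
4 = (4)_6 → 4² = 16
16 = (2,4)_6 → 2² + 4² = 20
20 = (3,2)_6 → 3² + 2² = 13
13 = (2,1)_6 → 2² + 1² = 5
5 = (5)_6 → 5² = 25
25 = (4,1)_6 → 4² + 1² = 17
17 = (2,5)_6 → 2² + 5² = 29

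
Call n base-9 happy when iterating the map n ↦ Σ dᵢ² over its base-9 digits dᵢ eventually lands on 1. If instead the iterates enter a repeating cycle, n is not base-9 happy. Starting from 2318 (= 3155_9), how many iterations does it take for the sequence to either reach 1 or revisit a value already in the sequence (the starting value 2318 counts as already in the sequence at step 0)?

2318 = (3,1,5,5)_9 → 3² + 1² + 5² + 5² = 9 + 1 + 25 + 25 = 60
60 = (6,6)_9 → 6² + 6² = 36 + 36 = 72
72 = (8,0)_9 → 8² + 0² = 64 + 0 = 64
64 = (7,1)_9 → 7² + 1² = 49 + 1 = 50
50 = (5,5)_9 → 5² + 5² = 25 + 25 = 50  — 50 repeats.
That took 5 steps.

5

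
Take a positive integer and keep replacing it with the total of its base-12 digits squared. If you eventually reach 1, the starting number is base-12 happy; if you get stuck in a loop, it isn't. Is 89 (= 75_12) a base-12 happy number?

not base-12 happy

89 = (7,5)_12 → 74
74 = (6,2)_12 → 40
40 = (3,4)_12 → 25
25 = (2,1)_12 → 5
5 = (5)_12 → 25  — 25 already seen; the sequence cycles without reaching 1.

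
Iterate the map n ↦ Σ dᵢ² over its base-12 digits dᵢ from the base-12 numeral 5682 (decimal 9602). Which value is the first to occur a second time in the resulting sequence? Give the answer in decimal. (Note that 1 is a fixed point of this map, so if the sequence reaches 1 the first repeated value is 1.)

25

9602 = (5,6,8,2)_12 → 5² + 6² + 8² + 2² = 25 + 36 + 64 + 4 = 129
129 = (10,9)_12 → 10² + 9² = 100 + 81 = 181
181 = (1,3,1)_12 → 1² + 3² + 1² = 1 + 9 + 1 = 11
11 = (11)_12 → 11² = 121
121 = (10,1)_12 → 10² + 1² = 100 + 1 = 101
101 = (8,5)_12 → 8² + 5² = 64 + 25 = 89
89 = (7,5)_12 → 7² + 5² = 49 + 25 = 74
74 = (6,2)_12 → 6² + 2² = 36 + 4 = 40
40 = (3,4)_12 → 3² + 4² = 9 + 16 = 25
25 = (2,1)_12 → 2² + 1² = 4 + 1 = 5
5 = (5)_12 → 5² = 25  — 25 already appeared earlier.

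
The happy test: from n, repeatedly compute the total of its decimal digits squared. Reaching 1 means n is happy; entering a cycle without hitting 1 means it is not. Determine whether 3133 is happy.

3133 → 3² + 1² + 3² + 3² = 28
28 → 2² + 8² = 68
68 → 6² + 8² = 100
100 → 1² + 0² + 0² = 1  — reached 1.

happy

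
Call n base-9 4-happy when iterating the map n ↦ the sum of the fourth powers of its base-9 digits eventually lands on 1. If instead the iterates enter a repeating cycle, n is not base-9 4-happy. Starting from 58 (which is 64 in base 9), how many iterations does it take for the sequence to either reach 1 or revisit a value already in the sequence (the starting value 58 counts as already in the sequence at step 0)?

14

58 = (6,4)_9 → 6⁴ + 4⁴ = 1552
1552 = (2,1,1,4)_9 → 2⁴ + 1⁴ + 1⁴ + 4⁴ = 274
274 = (3,3,4)_9 → 3⁴ + 3⁴ + 4⁴ = 418
418 = (5,1,4)_9 → 5⁴ + 1⁴ + 4⁴ = 882
882 = (1,1,8,0)_9 → 1⁴ + 1⁴ + 8⁴ + 0⁴ = 4098
4098 = (5,5,5,3)_9 → 5⁴ + 5⁴ + 5⁴ + 3⁴ = 1956
1956 = (2,6,1,3)_9 → 2⁴ + 6⁴ + 1⁴ + 3⁴ = 1394
1394 = (1,8,1,8)_9 → 1⁴ + 8⁴ + 1⁴ + 8⁴ = 8194
8194 = (1,2,2,1,4)_9 → 1⁴ + 2⁴ + 2⁴ + 1⁴ + 4⁴ = 290
290 = (3,5,2)_9 → 3⁴ + 5⁴ + 2⁴ = 722
722 = (8,8,2)_9 → 8⁴ + 8⁴ + 2⁴ = 8208
8208 = (1,2,2,3,0)_9 → 1⁴ + 2⁴ + 2⁴ + 3⁴ + 0⁴ = 114
114 = (1,3,6)_9 → 1⁴ + 3⁴ + 6⁴ = 1378
1378 = (1,8,0,1)_9 → 1⁴ + 8⁴ + 0⁴ + 1⁴ = 4098  — 4098 repeats.
That took 14 steps.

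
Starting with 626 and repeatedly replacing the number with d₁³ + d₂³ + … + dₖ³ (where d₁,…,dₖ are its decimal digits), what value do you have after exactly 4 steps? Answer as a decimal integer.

626 → 6³ + 2³ + 6³ = 216 + 8 + 216 = 440
440 → 4³ + 4³ + 0³ = 64 + 64 + 0 = 128
128 → 1³ + 2³ + 8³ = 1 + 8 + 512 = 521
521 → 5³ + 2³ + 1³ = 125 + 8 + 1 = 134

134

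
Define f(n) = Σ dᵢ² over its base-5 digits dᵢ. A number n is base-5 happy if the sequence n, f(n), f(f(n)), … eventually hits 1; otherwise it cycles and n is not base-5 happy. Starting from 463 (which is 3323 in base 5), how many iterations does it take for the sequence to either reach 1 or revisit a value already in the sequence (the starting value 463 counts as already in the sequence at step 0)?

6

463 = (3,3,2,3)_5 → 3² + 3² + 2² + 3² = 9 + 9 + 4 + 9 = 31
31 = (1,1,1)_5 → 1² + 1² + 1² = 1 + 1 + 1 = 3
3 = (3)_5 → 3² = 9
9 = (1,4)_5 → 1² + 4² = 1 + 16 = 17
17 = (3,2)_5 → 3² + 2² = 9 + 4 = 13
13 = (2,3)_5 → 2² + 3² = 4 + 9 = 13  — 13 repeats.
That took 6 steps.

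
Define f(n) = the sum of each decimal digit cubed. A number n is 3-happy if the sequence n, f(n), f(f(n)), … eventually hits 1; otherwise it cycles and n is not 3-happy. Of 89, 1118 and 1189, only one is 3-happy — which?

1189

89: 89 → 1241 → 74 → 407 → 407  — repeats 407 (not 3-happy)
1118: 1118 → 515 → 251 → 134 → 92 → 737 → 713 → 371 → 371  — repeats 371 (not 3-happy)
1189: 1189 → 1243 → 100 → 1  — reaches 1 (3-happy)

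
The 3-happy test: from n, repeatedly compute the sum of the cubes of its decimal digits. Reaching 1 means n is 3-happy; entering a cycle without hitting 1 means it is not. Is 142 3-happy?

not 3-happy

142 → 1³ + 4³ + 2³ = 1 + 64 + 8 = 73
73 → 7³ + 3³ = 343 + 27 = 370
370 → 3³ + 7³ + 0³ = 27 + 343 + 0 = 370  — 370 already seen; the sequence cycles without reaching 1.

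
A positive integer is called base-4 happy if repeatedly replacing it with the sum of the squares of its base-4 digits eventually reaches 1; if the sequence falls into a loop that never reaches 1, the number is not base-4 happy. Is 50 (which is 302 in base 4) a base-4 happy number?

50 = (3,0,2)_4 → 3² + 0² + 2² = 9 + 0 + 4 = 13
13 = (3,1)_4 → 3² + 1² = 9 + 1 = 10
10 = (2,2)_4 → 2² + 2² = 4 + 4 = 8
8 = (2,0)_4 → 2² + 0² = 4 + 0 = 4
4 = (1,0)_4 → 1² + 0² = 1 + 0 = 1  — reached 1.

base-4 happy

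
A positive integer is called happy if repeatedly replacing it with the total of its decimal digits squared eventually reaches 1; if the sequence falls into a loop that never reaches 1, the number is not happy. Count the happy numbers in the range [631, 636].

2

631: 631 → 46 → 52 → 29 → 85 → 89 → 145 → 42 → 20 → 4 → 16 → 37 → 58 → 89  (repeats 89)
632: 632 → 49 → 97 → 130 → 10 → 1  (reaches 1)
633: 633 → 54 → 41 → 17 → 50 → 25 → 29 → 85 → 89 → 145 → 42 → 20 → 4 → 16 → 37 → 58 → 89  (repeats 89)
634: 634 → 61 → 37 → 58 → 89 → 145 → 42 → 20 → 4 → 16 → 37  (repeats 37)
635: 635 → 70 → 49 → 97 → 130 → 10 → 1  (reaches 1)
636: 636 → 81 → 65 → 61 → 37 → 58 → 89 → 145 → 42 → 20 → 4 → 16 → 37  (repeats 37)
happy: 632, 635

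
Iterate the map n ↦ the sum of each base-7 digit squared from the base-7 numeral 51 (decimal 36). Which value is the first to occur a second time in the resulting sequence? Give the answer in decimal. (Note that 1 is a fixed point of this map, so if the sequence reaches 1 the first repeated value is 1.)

36 = (5,1)_7 → 5² + 1² = 26
26 = (3,5)_7 → 3² + 5² = 34
34 = (4,6)_7 → 4² + 6² = 52
52 = (1,0,3)_7 → 1² + 0² + 3² = 10
10 = (1,3)_7 → 1² + 3² = 10  — 10 already appeared earlier.

10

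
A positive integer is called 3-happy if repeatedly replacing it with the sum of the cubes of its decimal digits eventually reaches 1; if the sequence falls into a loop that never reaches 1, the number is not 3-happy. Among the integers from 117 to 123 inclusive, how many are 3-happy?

117: 117 → 345 → 216 → 225 → 141 → 66 → 432 → 99 → 1458 → 702 → 351 → 153 → 153  (repeats 153)
118: 118 → 514 → 190 → 730 → 370 → 370  (repeats 370)
119: 119 → 731 → 371 → 371  (repeats 371)
120: 120 → 9 → 729 → 1080 → 513 → 153 → 153  (repeats 153)
121: 121 → 10 → 1  (reaches 1)
122: 122 → 17 → 344 → 155 → 251 → 134 → 92 → 737 → 713 → 371 → 371  (repeats 371)
123: 123 → 36 → 243 → 99 → 1458 → 702 → 351 → 153 → 153  (repeats 153)
3-happy: 121

1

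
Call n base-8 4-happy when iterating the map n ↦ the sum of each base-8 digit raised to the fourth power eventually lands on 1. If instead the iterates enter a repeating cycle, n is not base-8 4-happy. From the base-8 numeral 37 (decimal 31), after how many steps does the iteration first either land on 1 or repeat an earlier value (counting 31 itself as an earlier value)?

31 = (3,7)_8 → 3⁴ + 7⁴ = 81 + 2401 = 2482
2482 = (4,6,6,2)_8 → 4⁴ + 6⁴ + 6⁴ + 2⁴ = 256 + 1296 + 1296 + 16 = 2864
2864 = (5,4,6,0)_8 → 5⁴ + 4⁴ + 6⁴ + 0⁴ = 625 + 256 + 1296 + 0 = 2177
2177 = (4,2,0,1)_8 → 4⁴ + 2⁴ + 0⁴ + 1⁴ = 256 + 16 + 0 + 1 = 273
273 = (4,2,1)_8 → 4⁴ + 2⁴ + 1⁴ = 256 + 16 + 1 = 273  — 273 repeats.
That took 5 steps.

5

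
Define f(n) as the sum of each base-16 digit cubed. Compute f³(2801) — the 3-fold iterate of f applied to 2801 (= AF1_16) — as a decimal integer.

35

2801 = (10,15,1)_16 → 4376
4376 = (1,1,1,8)_16 → 515
515 = (2,0,3)_16 → 35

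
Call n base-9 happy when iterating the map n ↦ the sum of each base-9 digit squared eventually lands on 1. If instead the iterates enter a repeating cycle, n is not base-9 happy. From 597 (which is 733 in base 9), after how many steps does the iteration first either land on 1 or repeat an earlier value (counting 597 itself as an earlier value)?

5

597 = (7,3,3)_9 → 7² + 3² + 3² = 67
67 = (7,4)_9 → 7² + 4² = 65
65 = (7,2)_9 → 7² + 2² = 53
53 = (5,8)_9 → 5² + 8² = 89
89 = (1,0,8)_9 → 1² + 0² + 8² = 65  — 65 repeats.
That took 5 steps.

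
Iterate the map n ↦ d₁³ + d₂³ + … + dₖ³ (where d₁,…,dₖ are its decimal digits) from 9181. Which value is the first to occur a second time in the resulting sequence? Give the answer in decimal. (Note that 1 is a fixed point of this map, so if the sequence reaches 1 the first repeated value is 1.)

1

9181 → 9³ + 1³ + 8³ + 1³ = 729 + 1 + 512 + 1 = 1243
1243 → 1³ + 2³ + 4³ + 3³ = 1 + 8 + 64 + 27 = 100
100 → 1³ + 0³ + 0³ = 1 + 0 + 0 = 1  — reached the fixed point 1.
1 → 1, so 1 is the first repeated value.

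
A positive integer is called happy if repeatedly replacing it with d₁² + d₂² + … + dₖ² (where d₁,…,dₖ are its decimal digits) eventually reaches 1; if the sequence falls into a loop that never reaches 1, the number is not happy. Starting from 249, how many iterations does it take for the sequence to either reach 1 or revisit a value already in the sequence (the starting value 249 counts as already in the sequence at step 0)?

11

249 → 101
101 → 2
2 → 4
4 → 16
16 → 37
37 → 58
58 → 89
89 → 145
145 → 42
42 → 20
20 → 4  — 4 repeats.
That took 11 steps.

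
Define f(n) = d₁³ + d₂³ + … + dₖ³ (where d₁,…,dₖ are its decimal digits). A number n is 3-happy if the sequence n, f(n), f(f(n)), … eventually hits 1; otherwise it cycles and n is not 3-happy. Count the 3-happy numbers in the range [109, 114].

109: 109 → 730 → 370 → 370  (repeats 370)
110: 110 → 2 → 8 → 512 → 134 → 92 → 737 → 713 → 371 → 371  (repeats 371)
111: 111 → 3 → 27 → 351 → 153 → 153  (repeats 153)
112: 112 → 10 → 1  (reaches 1)
113: 113 → 29 → 737 → 713 → 371 → 371  (repeats 371)
114: 114 → 66 → 432 → 99 → 1458 → 702 → 351 → 153 → 153  (repeats 153)
3-happy: 112

1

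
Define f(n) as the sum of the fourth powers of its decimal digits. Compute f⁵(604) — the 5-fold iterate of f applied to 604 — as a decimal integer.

9059

604 → 6⁴ + 0⁴ + 4⁴ = 1552
1552 → 1⁴ + 5⁴ + 5⁴ + 2⁴ = 1267
1267 → 1⁴ + 2⁴ + 6⁴ + 7⁴ = 3714
3714 → 3⁴ + 7⁴ + 1⁴ + 4⁴ = 2739
2739 → 2⁴ + 7⁴ + 3⁴ + 9⁴ = 9059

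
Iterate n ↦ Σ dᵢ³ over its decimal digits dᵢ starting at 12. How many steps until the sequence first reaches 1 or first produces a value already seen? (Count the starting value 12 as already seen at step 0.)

12 → 1³ + 2³ = 1 + 8 = 9
9 → 9³ = 729
729 → 7³ + 2³ + 9³ = 343 + 8 + 729 = 1080
1080 → 1³ + 0³ + 8³ + 0³ = 1 + 0 + 512 + 0 = 513
513 → 5³ + 1³ + 3³ = 125 + 1 + 27 = 153
153 → 1³ + 5³ + 3³ = 1 + 125 + 27 = 153  — 153 repeats.
That took 6 steps.

6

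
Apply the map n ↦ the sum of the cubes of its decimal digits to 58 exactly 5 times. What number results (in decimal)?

496

58 → 5³ + 8³ = 125 + 512 = 637
637 → 6³ + 3³ + 7³ = 216 + 27 + 343 = 586
586 → 5³ + 8³ + 6³ = 125 + 512 + 216 = 853
853 → 8³ + 5³ + 3³ = 512 + 125 + 27 = 664
664 → 6³ + 6³ + 4³ = 216 + 216 + 64 = 496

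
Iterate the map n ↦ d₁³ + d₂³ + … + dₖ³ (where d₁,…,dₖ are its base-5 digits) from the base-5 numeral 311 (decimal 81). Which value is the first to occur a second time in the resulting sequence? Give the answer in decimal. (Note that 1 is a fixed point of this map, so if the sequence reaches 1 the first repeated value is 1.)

65

81 = (3,1,1)_5 → 3³ + 1³ + 1³ = 27 + 1 + 1 = 29
29 = (1,0,4)_5 → 1³ + 0³ + 4³ = 1 + 0 + 64 = 65
65 = (2,3,0)_5 → 2³ + 3³ + 0³ = 8 + 27 + 0 = 35
35 = (1,2,0)_5 → 1³ + 2³ + 0³ = 1 + 8 + 0 = 9
9 = (1,4)_5 → 1³ + 4³ = 1 + 64 = 65  — 65 already appeared earlier.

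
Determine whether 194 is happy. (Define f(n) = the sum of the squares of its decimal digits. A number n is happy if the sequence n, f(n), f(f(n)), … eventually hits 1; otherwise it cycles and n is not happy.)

194 → 1² + 9² + 4² = 1 + 81 + 16 = 98
98 → 9² + 8² = 81 + 64 = 145
145 → 1² + 4² + 5² = 1 + 16 + 25 = 42
42 → 4² + 2² = 16 + 4 = 20
20 → 2² + 0² = 4 + 0 = 4
4 → 4² = 16
16 → 1² + 6² = 1 + 36 = 37
37 → 3² + 7² = 9 + 49 = 58
58 → 5² + 8² = 25 + 64 = 89
89 → 8² + 9² = 64 + 81 = 145  — 145 already seen; the sequence cycles without reaching 1.

not happy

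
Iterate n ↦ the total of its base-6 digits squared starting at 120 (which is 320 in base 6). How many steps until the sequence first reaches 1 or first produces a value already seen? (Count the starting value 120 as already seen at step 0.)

120 = (3,2,0)_6 → 13
13 = (2,1)_6 → 5
5 = (5)_6 → 25
25 = (4,1)_6 → 17
17 = (2,5)_6 → 29
29 = (4,5)_6 → 41
41 = (1,0,5)_6 → 26
26 = (4,2)_6 → 20
20 = (3,2)_6 → 13  — 13 repeats.
That took 9 steps.

9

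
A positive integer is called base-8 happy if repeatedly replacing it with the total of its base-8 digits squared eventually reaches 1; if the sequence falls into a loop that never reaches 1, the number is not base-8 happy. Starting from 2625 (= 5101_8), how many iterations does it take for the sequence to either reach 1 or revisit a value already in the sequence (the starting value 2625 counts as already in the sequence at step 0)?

2625 = (5,1,0,1)_8 → 5² + 1² + 0² + 1² = 27
27 = (3,3)_8 → 3² + 3² = 18
18 = (2,2)_8 → 2² + 2² = 8
8 = (1,0)_8 → 1² + 0² = 1  — reached 1.
That took 4 steps.

4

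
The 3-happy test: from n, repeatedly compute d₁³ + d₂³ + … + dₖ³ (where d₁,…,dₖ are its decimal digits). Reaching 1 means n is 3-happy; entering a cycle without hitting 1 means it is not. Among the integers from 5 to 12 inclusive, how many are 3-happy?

1

5: 5 → 125 → 134 → 92 → 737 → 713 → 371 → 371  — not 3-happy
6: 6 → 216 → 225 → 141 → 66 → 432 → 99 → 1458 → 702 → 351 → 153 → 153  — not 3-happy
7: 7 → 343 → 118 → 514 → 190 → 730 → 370 → 370  — not 3-happy
8: 8 → 512 → 134 → 92 → 737 → 713 → 371 → 371  — not 3-happy
9: 9 → 729 → 1080 → 513 → 153 → 153  — not 3-happy
10: 10 → 1  — 3-happy
11: 11 → 2 → 8 → 512 → 134 → 92 → 737 → 713 → 371 → 371  — not 3-happy
12: 12 → 9 → 729 → 1080 → 513 → 153 → 153  — not 3-happy
3-happy: 10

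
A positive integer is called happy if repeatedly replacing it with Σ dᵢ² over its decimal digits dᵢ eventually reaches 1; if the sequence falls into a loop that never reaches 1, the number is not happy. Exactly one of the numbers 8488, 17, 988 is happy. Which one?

8488

8488: 8488 → 208 → 68 → 100 → 1  — reaches 1 (happy)
17: 17 → 50 → 25 → 29 → 85 → 89 → 145 → 42 → 20 → 4 → 16 → 37 → 58 → 89  — repeats 89 (not happy)
988: 988 → 209 → 85 → 89 → 145 → 42 → 20 → 4 → 16 → 37 → 58 → 89  — repeats 89 (not happy)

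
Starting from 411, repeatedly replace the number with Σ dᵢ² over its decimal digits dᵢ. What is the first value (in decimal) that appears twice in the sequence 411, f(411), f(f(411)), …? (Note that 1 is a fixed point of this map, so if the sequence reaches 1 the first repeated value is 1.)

411 → 18
18 → 65
65 → 61
61 → 37
37 → 58
58 → 89
89 → 145
145 → 42
42 → 20
20 → 4
4 → 16
16 → 37  — 37 already appeared earlier.

37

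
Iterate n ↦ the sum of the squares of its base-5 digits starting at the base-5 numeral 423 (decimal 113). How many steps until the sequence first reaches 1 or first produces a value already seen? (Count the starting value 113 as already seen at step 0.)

4

113 = (4,2,3)_5 → 4² + 2² + 3² = 29
29 = (1,0,4)_5 → 1² + 0² + 4² = 17
17 = (3,2)_5 → 3² + 2² = 13
13 = (2,3)_5 → 2² + 3² = 13  — 13 repeats.
That took 4 steps.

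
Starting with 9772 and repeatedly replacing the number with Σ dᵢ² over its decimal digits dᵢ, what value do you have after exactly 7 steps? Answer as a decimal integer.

9772 → 9² + 7² + 7² + 2² = 183
183 → 1² + 8² + 3² = 74
74 → 7² + 4² = 65
65 → 6² + 5² = 61
61 → 6² + 1² = 37
37 → 3² + 7² = 58
58 → 5² + 8² = 89

89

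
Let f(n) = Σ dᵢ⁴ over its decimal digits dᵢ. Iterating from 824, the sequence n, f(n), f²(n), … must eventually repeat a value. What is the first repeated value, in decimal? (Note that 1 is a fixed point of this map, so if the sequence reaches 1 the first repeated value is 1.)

13139

824 → 8⁴ + 2⁴ + 4⁴ = 4096 + 16 + 256 = 4368
4368 → 4⁴ + 3⁴ + 6⁴ + 8⁴ = 256 + 81 + 1296 + 4096 = 5729
5729 → 5⁴ + 7⁴ + 2⁴ + 9⁴ = 625 + 2401 + 16 + 6561 = 9603
9603 → 9⁴ + 6⁴ + 0⁴ + 3⁴ = 6561 + 1296 + 0 + 81 = 7938
7938 → 7⁴ + 9⁴ + 3⁴ + 8⁴ = 2401 + 6561 + 81 + 4096 = 13139
13139 → 1⁴ + 3⁴ + 1⁴ + 3⁴ + 9⁴ = 1 + 81 + 1 + 81 + 6561 = 6725
6725 → 6⁴ + 7⁴ + 2⁴ + 5⁴ = 1296 + 2401 + 16 + 625 = 4338
4338 → 4⁴ + 3⁴ + 3⁴ + 8⁴ = 256 + 81 + 81 + 4096 = 4514
4514 → 4⁴ + 5⁴ + 1⁴ + 4⁴ = 256 + 625 + 1 + 256 = 1138
1138 → 1⁴ + 1⁴ + 3⁴ + 8⁴ = 1 + 1 + 81 + 4096 = 4179
4179 → 4⁴ + 1⁴ + 7⁴ + 9⁴ = 256 + 1 + 2401 + 6561 = 9219
9219 → 9⁴ + 2⁴ + 1⁴ + 9⁴ = 6561 + 16 + 1 + 6561 = 13139  — 13139 already appeared earlier.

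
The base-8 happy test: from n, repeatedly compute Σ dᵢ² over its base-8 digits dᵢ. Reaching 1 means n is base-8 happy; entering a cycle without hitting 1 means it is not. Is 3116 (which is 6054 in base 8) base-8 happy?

base-8 happy

3116 = (6,0,5,4)_8 → 77
77 = (1,1,5)_8 → 27
27 = (3,3)_8 → 18
18 = (2,2)_8 → 8
8 = (1,0)_8 → 1  — reached 1.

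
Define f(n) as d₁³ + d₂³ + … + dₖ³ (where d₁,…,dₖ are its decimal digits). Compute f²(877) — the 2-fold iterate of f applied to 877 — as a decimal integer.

877 → 1198
1198 → 1243

1243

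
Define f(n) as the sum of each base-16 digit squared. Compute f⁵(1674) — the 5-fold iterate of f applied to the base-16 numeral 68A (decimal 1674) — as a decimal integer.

1674 = (6,8,10)_16 → 6² + 8² + 10² = 36 + 64 + 100 = 200
200 = (12,8)_16 → 12² + 8² = 144 + 64 = 208
208 = (13,0)_16 → 13² + 0² = 169 + 0 = 169
169 = (10,9)_16 → 10² + 9² = 100 + 81 = 181
181 = (11,5)_16 → 11² + 5² = 121 + 25 = 146

146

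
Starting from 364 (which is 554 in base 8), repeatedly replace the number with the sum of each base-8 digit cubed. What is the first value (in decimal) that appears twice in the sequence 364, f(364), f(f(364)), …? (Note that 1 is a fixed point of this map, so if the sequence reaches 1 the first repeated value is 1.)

364 = (5,5,4)_8 → 5³ + 5³ + 4³ = 125 + 125 + 64 = 314
314 = (4,7,2)_8 → 4³ + 7³ + 2³ = 64 + 343 + 8 = 415
415 = (6,3,7)_8 → 6³ + 3³ + 7³ = 216 + 27 + 343 = 586
586 = (1,1,1,2)_8 → 1³ + 1³ + 1³ + 2³ = 1 + 1 + 1 + 8 = 11
11 = (1,3)_8 → 1³ + 3³ = 1 + 27 = 28
28 = (3,4)_8 → 3³ + 4³ = 27 + 64 = 91
91 = (1,3,3)_8 → 1³ + 3³ + 3³ = 1 + 27 + 27 = 55
55 = (6,7)_8 → 6³ + 7³ = 216 + 343 = 559
559 = (1,0,5,7)_8 → 1³ + 0³ + 5³ + 7³ = 1 + 0 + 125 + 343 = 469
469 = (7,2,5)_8 → 7³ + 2³ + 5³ = 343 + 8 + 125 = 476
476 = (7,3,4)_8 → 7³ + 3³ + 4³ = 343 + 27 + 64 = 434
434 = (6,6,2)_8 → 6³ + 6³ + 2³ = 216 + 216 + 8 = 440
440 = (6,7,0)_8 → 6³ + 7³ + 0³ = 216 + 343 + 0 = 559  — 559 already appeared earlier.

559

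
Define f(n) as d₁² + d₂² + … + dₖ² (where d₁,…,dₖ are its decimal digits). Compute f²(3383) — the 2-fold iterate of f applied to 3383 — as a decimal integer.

82

3383 → 3² + 3² + 8² + 3² = 91
91 → 9² + 1² = 82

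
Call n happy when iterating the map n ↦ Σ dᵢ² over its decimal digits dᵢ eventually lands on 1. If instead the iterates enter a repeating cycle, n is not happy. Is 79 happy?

79 → 7² + 9² = 130
130 → 1² + 3² + 0² = 10
10 → 1² + 0² = 1  — reached 1.

happy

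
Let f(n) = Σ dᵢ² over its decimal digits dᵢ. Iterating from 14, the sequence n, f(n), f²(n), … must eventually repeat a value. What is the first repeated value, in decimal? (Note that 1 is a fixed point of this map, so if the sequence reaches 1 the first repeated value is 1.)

14 → 1² + 4² = 1 + 16 = 17
17 → 1² + 7² = 1 + 49 = 50
50 → 5² + 0² = 25 + 0 = 25
25 → 2² + 5² = 4 + 25 = 29
29 → 2² + 9² = 4 + 81 = 85
85 → 8² + 5² = 64 + 25 = 89
89 → 8² + 9² = 64 + 81 = 145
145 → 1² + 4² + 5² = 1 + 16 + 25 = 42
42 → 4² + 2² = 16 + 4 = 20
20 → 2² + 0² = 4 + 0 = 4
4 → 4² = 16
16 → 1² + 6² = 1 + 36 = 37
37 → 3² + 7² = 9 + 49 = 58
58 → 5² + 8² = 25 + 64 = 89  — 89 already appeared earlier.

89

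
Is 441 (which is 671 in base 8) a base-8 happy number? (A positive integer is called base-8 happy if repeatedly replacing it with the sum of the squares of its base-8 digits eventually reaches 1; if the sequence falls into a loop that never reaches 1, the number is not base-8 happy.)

441 = (6,7,1)_8 → 86
86 = (1,2,6)_8 → 41
41 = (5,1)_8 → 26
26 = (3,2)_8 → 13
13 = (1,5)_8 → 26  — 26 already seen; the sequence cycles without reaching 1.

not base-8 happy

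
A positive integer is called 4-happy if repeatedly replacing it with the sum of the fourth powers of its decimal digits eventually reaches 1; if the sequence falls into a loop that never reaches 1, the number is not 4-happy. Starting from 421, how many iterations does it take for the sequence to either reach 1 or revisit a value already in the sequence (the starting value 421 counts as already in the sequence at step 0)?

11

421 → 273
273 → 2498
2498 → 10929
10929 → 13139
13139 → 6725
6725 → 4338
4338 → 4514
4514 → 1138
1138 → 4179
4179 → 9219
9219 → 13139  — 13139 repeats.
That took 11 steps.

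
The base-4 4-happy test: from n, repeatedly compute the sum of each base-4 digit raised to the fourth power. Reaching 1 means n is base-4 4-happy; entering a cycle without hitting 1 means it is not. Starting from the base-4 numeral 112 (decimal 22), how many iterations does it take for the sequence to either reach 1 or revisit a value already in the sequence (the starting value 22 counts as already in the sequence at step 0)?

5

22 = (1,1,2)_4 → 1⁴ + 1⁴ + 2⁴ = 18
18 = (1,0,2)_4 → 1⁴ + 0⁴ + 2⁴ = 17
17 = (1,0,1)_4 → 1⁴ + 0⁴ + 1⁴ = 2
2 = (2)_4 → 2⁴ = 16
16 = (1,0,0)_4 → 1⁴ + 0⁴ + 0⁴ = 1  — reached 1.
That took 5 steps.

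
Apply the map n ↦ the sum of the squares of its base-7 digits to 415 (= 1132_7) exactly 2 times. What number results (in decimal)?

5

415 = (1,1,3,2)_7 → 1² + 1² + 3² + 2² = 15
15 = (2,1)_7 → 2² + 1² = 5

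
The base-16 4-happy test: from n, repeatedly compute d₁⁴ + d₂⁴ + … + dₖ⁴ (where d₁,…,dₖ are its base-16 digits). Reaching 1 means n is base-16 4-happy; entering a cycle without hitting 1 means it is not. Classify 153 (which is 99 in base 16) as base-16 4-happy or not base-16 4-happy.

153 = (9,9)_16 → 9⁴ + 9⁴ = 6561 + 6561 = 13122
13122 = (3,3,4,2)_16 → 3⁴ + 3⁴ + 4⁴ + 2⁴ = 81 + 81 + 256 + 16 = 434
434 = (1,11,2)_16 → 1⁴ + 11⁴ + 2⁴ = 1 + 14641 + 16 = 14658
14658 = (3,9,4,2)_16 → 3⁴ + 9⁴ + 4⁴ + 2⁴ = 81 + 6561 + 256 + 16 = 6914
6914 = (1,11,0,2)_16 → 1⁴ + 11⁴ + 0⁴ + 2⁴ = 1 + 14641 + 0 + 16 = 14658  — 14658 already seen; the sequence cycles without reaching 1.

not base-16 4-happy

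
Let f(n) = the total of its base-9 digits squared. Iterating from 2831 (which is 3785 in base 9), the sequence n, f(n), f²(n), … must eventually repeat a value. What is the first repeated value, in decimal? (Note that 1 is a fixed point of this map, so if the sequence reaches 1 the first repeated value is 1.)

2831 = (3,7,8,5)_9 → 147
147 = (1,7,3)_9 → 59
59 = (6,5)_9 → 61
61 = (6,7)_9 → 85
85 = (1,0,4)_9 → 17
17 = (1,8)_9 → 65
65 = (7,2)_9 → 53
53 = (5,8)_9 → 89
89 = (1,0,8)_9 → 65  — 65 already appeared earlier.

65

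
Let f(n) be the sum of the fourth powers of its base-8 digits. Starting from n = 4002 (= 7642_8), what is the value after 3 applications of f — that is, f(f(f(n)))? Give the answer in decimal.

4002 = (7,6,4,2)_8 → 7⁴ + 6⁴ + 4⁴ + 2⁴ = 2401 + 1296 + 256 + 16 = 3969
3969 = (7,6,0,1)_8 → 7⁴ + 6⁴ + 0⁴ + 1⁴ = 2401 + 1296 + 0 + 1 = 3698
3698 = (7,1,6,2)_8 → 7⁴ + 1⁴ + 6⁴ + 2⁴ = 2401 + 1 + 1296 + 16 = 3714

3714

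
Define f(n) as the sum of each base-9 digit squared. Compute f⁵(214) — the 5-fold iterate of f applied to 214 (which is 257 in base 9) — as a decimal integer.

16

214 = (2,5,7)_9 → 2² + 5² + 7² = 4 + 25 + 49 = 78
78 = (8,6)_9 → 8² + 6² = 64 + 36 = 100
100 = (1,2,1)_9 → 1² + 2² + 1² = 1 + 4 + 1 = 6
6 = (6)_9 → 6² = 36
36 = (4,0)_9 → 4² + 0² = 16 + 0 = 16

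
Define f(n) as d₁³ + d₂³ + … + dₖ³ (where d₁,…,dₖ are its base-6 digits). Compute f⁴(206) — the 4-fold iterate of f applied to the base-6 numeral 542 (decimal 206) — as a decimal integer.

27

206 = (5,4,2)_6 → 5³ + 4³ + 2³ = 125 + 64 + 8 = 197
197 = (5,2,5)_6 → 5³ + 2³ + 5³ = 125 + 8 + 125 = 258
258 = (1,1,1,0)_6 → 1³ + 1³ + 1³ + 0³ = 1 + 1 + 1 + 0 = 3
3 = (3)_6 → 3³ = 27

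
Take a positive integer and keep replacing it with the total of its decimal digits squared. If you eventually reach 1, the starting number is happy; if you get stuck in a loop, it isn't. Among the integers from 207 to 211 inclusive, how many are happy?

207: 207 → 53 → 34 → 25 → 29 → 85 → 89 → 145 → 42 → 20 → 4 → 16 → 37 → 58 → 89  — not happy
208: 208 → 68 → 100 → 1  — happy
209: 209 → 85 → 89 → 145 → 42 → 20 → 4 → 16 → 37 → 58 → 89  — not happy
210: 210 → 5 → 25 → 29 → 85 → 89 → 145 → 42 → 20 → 4 → 16 → 37 → 58 → 89  — not happy
211: 211 → 6 → 36 → 45 → 41 → 17 → 50 → 25 → 29 → 85 → 89 → 145 → 42 → 20 → 4 → 16 → 37 → 58 → 89  — not happy
happy: 208

1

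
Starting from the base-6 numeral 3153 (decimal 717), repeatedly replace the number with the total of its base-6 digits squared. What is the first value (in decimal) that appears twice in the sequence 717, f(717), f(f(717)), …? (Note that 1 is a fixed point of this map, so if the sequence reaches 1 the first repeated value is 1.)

717 = (3,1,5,3)_6 → 44
44 = (1,1,2)_6 → 6
6 = (1,0)_6 → 1  — reached the fixed point 1.
1 → 1, so 1 is the first repeated value.

1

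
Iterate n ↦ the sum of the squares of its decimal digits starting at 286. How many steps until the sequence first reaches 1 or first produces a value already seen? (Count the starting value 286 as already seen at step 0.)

15

286 → 2² + 8² + 6² = 104
104 → 1² + 0² + 4² = 17
17 → 1² + 7² = 50
50 → 5² + 0² = 25
25 → 2² + 5² = 29
29 → 2² + 9² = 85
85 → 8² + 5² = 89
89 → 8² + 9² = 145
145 → 1² + 4² + 5² = 42
42 → 4² + 2² = 20
20 → 2² + 0² = 4
4 → 4² = 16
16 → 1² + 6² = 37
37 → 3² + 7² = 58
58 → 5² + 8² = 89  — 89 repeats.
That took 15 steps.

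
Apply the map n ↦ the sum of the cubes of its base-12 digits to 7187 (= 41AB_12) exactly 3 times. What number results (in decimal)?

792

7187 = (4,1,10,11)_12 → 4³ + 1³ + 10³ + 11³ = 2396
2396 = (1,4,7,8)_12 → 1³ + 4³ + 7³ + 8³ = 920
920 = (6,4,8)_12 → 6³ + 4³ + 8³ = 792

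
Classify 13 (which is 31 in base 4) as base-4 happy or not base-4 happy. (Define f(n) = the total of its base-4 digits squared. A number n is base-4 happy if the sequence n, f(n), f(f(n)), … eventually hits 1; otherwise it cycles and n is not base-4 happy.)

base-4 happy

13 = (3,1)_4 → 3² + 1² = 10
10 = (2,2)_4 → 2² + 2² = 8
8 = (2,0)_4 → 2² + 0² = 4
4 = (1,0)_4 → 1² + 0² = 1  — reached 1.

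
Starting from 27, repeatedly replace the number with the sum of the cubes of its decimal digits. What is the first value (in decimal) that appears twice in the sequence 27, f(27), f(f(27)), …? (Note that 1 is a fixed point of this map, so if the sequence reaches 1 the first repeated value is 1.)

27 → 351
351 → 153
153 → 153  — 153 already appeared earlier.

153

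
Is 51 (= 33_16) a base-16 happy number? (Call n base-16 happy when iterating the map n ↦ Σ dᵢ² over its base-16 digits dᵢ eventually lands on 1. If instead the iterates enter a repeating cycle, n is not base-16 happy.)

not base-16 happy

51 = (3,3)_16 → 3² + 3² = 18
18 = (1,2)_16 → 1² + 2² = 5
5 = (5)_16 → 5² = 25
25 = (1,9)_16 → 1² + 9² = 82
82 = (5,2)_16 → 5² + 2² = 29
29 = (1,13)_16 → 1² + 13² = 170
170 = (10,10)_16 → 10² + 10² = 200
200 = (12,8)_16 → 12² + 8² = 208
208 = (13,0)_16 → 13² + 0² = 169
169 = (10,9)_16 → 10² + 9² = 181
181 = (11,5)_16 → 11² + 5² = 146
146 = (9,2)_16 → 9² + 2² = 85
85 = (5,5)_16 → 5² + 5² = 50
50 = (3,2)_16 → 3² + 2² = 13
13 = (13)_16 → 13² = 169  — 169 already seen; the sequence cycles without reaching 1.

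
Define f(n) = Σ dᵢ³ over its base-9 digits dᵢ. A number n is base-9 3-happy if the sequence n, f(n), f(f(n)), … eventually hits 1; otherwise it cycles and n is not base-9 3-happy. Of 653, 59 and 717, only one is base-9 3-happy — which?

59

653: 653 → 637 → 1029 → 271 → 55 → 217 → 225 → 351 → 91 → 3 → 27 → 27  — repeats 27 (not base-9 3-happy)
59: 59 → 341 → 577 → 345 → 99 → 9 → 1  — reaches 1 (base-9 3-happy)
717: 717 → 1071 → 73 → 513 → 243 → 27 → 27  — repeats 27 (not base-9 3-happy)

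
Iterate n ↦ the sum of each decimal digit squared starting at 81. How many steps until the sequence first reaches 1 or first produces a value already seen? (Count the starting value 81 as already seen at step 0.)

81 → 65
65 → 61
61 → 37
37 → 58
58 → 89
89 → 145
145 → 42
42 → 20
20 → 4
4 → 16
16 → 37  — 37 repeats.
That took 11 steps.

11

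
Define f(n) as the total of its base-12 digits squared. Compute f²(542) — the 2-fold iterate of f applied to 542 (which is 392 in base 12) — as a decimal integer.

149

542 = (3,9,2)_12 → 3² + 9² + 2² = 94
94 = (7,10)_12 → 7² + 10² = 149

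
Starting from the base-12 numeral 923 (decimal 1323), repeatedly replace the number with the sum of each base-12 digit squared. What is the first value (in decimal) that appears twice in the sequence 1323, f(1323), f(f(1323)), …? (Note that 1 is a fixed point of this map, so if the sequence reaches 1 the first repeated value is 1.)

1323 = (9,2,3)_12 → 9² + 2² + 3² = 81 + 4 + 9 = 94
94 = (7,10)_12 → 7² + 10² = 49 + 100 = 149
149 = (1,0,5)_12 → 1² + 0² + 5² = 1 + 0 + 25 = 26
26 = (2,2)_12 → 2² + 2² = 4 + 4 = 8
8 = (8)_12 → 8² = 64
64 = (5,4)_12 → 5² + 4² = 25 + 16 = 41
41 = (3,5)_12 → 3² + 5² = 9 + 25 = 34
34 = (2,10)_12 → 2² + 10² = 4 + 100 = 104
104 = (8,8)_12 → 8² + 8² = 64 + 64 = 128
128 = (10,8)_12 → 10² + 8² = 100 + 64 = 164
164 = (1,1,8)_12 → 1² + 1² + 8² = 1 + 1 + 64 = 66
66 = (5,6)_12 → 5² + 6² = 25 + 36 = 61
61 = (5,1)_12 → 5² + 1² = 25 + 1 = 26  — 26 already appeared earlier.

26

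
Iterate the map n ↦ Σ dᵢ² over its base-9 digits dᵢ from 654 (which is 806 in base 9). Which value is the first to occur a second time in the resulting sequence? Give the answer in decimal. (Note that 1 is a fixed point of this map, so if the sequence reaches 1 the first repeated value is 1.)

50

654 = (8,0,6)_9 → 8² + 0² + 6² = 64 + 0 + 36 = 100
100 = (1,2,1)_9 → 1² + 2² + 1² = 1 + 4 + 1 = 6
6 = (6)_9 → 6² = 36
36 = (4,0)_9 → 4² + 0² = 16 + 0 = 16
16 = (1,7)_9 → 1² + 7² = 1 + 49 = 50
50 = (5,5)_9 → 5² + 5² = 25 + 25 = 50  — 50 already appeared earlier.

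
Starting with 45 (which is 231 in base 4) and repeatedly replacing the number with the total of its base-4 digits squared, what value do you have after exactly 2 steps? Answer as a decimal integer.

13

45 = (2,3,1)_4 → 2² + 3² + 1² = 14
14 = (3,2)_4 → 3² + 2² = 13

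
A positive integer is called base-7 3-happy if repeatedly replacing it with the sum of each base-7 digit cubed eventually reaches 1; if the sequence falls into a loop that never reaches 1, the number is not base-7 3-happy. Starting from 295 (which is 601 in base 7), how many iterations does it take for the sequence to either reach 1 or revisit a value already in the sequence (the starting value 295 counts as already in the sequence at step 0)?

3

295 = (6,0,1)_7 → 6³ + 0³ + 1³ = 216 + 0 + 1 = 217
217 = (4,3,0)_7 → 4³ + 3³ + 0³ = 64 + 27 + 0 = 91
91 = (1,6,0)_7 → 1³ + 6³ + 0³ = 1 + 216 + 0 = 217  — 217 repeats.
That took 3 steps.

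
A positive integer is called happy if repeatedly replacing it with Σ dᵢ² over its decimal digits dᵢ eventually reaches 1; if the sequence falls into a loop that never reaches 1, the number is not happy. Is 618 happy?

618 → 6² + 1² + 8² = 36 + 1 + 64 = 101
101 → 1² + 0² + 1² = 1 + 0 + 1 = 2
2 → 2² = 4
4 → 4² = 16
16 → 1² + 6² = 1 + 36 = 37
37 → 3² + 7² = 9 + 49 = 58
58 → 5² + 8² = 25 + 64 = 89
89 → 8² + 9² = 64 + 81 = 145
145 → 1² + 4² + 5² = 1 + 16 + 25 = 42
42 → 4² + 2² = 16 + 4 = 20
20 → 2² + 0² = 4 + 0 = 4  — 4 already seen; the sequence cycles without reaching 1.

not happy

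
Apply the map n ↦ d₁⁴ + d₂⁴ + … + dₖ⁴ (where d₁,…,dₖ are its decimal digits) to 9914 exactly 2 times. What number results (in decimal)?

9914 → 9⁴ + 9⁴ + 1⁴ + 4⁴ = 6561 + 6561 + 1 + 256 = 13379
13379 → 1⁴ + 3⁴ + 3⁴ + 7⁴ + 9⁴ = 1 + 81 + 81 + 2401 + 6561 = 9125

9125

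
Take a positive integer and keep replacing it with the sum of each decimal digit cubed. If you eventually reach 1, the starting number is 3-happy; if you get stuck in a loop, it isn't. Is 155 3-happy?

155 → 1³ + 5³ + 5³ = 251
251 → 2³ + 5³ + 1³ = 134
134 → 1³ + 3³ + 4³ = 92
92 → 9³ + 2³ = 737
737 → 7³ + 3³ + 7³ = 713
713 → 7³ + 1³ + 3³ = 371
371 → 3³ + 7³ + 1³ = 371  — 371 already seen; the sequence cycles without reaching 1.

not 3-happy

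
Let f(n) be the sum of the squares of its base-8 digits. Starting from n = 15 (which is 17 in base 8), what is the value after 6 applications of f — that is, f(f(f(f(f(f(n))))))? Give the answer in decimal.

15 = (1,7)_8 → 1² + 7² = 1 + 49 = 50
50 = (6,2)_8 → 6² + 2² = 36 + 4 = 40
40 = (5,0)_8 → 5² + 0² = 25 + 0 = 25
25 = (3,1)_8 → 3² + 1² = 9 + 1 = 10
10 = (1,2)_8 → 1² + 2² = 1 + 4 = 5
5 = (5)_8 → 5² = 25

25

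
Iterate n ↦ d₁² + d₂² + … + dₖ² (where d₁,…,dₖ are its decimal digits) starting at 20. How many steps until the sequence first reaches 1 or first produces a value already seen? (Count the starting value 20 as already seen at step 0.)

20 → 2² + 0² = 4 + 0 = 4
4 → 4² = 16
16 → 1² + 6² = 1 + 36 = 37
37 → 3² + 7² = 9 + 49 = 58
58 → 5² + 8² = 25 + 64 = 89
89 → 8² + 9² = 64 + 81 = 145
145 → 1² + 4² + 5² = 1 + 16 + 25 = 42
42 → 4² + 2² = 16 + 4 = 20  — 20 repeats.
That took 8 steps.

8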